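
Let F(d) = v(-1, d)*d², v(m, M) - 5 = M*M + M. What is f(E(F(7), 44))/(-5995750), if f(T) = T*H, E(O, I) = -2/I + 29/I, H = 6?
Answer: -81/131906500 ≈ -6.1407e-7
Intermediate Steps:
v(m, M) = 5 + M + M² (v(m, M) = 5 + (M*M + M) = 5 + (M² + M) = 5 + (M + M²) = 5 + M + M²)
F(d) = d²*(5 + d + d²) (F(d) = (5 + d + d²)*d² = d²*(5 + d + d²))
E(O, I) = 27/I
f(T) = 6*T (f(T) = T*6 = 6*T)
f(E(F(7), 44))/(-5995750) = (6*(27/44))/(-5995750) = (6*(27*(1/44)))*(-1/5995750) = (6*(27/44))*(-1/5995750) = (81/22)*(-1/5995750) = -81/131906500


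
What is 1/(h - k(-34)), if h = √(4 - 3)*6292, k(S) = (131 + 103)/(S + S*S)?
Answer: 187/1176565 ≈ 0.00015894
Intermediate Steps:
k(S) = 234/(S + S²)
h = 6292 (h = √1*6292 = 1*6292 = 6292)
1/(h - k(-34)) = 1/(6292 - 234/((-34)*(1 - 34))) = 1/(6292 - 234*(-1)/(34*(-33))) = 1/(6292 - 234*(-1)*(-1)/(34*33)) = 1/(6292 - 1*39/187) = 1/(6292 - 39/187) = 1/(1176565/187) = 187/1176565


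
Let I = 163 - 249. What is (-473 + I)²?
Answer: 312481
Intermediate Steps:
I = -86
(-473 + I)² = (-473 - 86)² = (-559)² = 312481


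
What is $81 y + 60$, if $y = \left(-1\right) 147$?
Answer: $-11847$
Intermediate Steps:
$y = -147$
$81 y + 60 = 81 \left(-147\right) + 60 = -11907 + 60 = -11847$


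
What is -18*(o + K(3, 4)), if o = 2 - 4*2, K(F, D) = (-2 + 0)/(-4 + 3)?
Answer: 72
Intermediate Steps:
K(F, D) = 2 (K(F, D) = -2/(-1) = -2*(-1) = 2)
o = -6 (o = 2 - 8 = -6)
-18*(o + K(3, 4)) = -18*(-6 + 2) = -18*(-4) = 72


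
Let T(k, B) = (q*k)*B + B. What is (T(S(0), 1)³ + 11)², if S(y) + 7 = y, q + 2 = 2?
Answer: 144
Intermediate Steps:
q = 0 (q = -2 + 2 = 0)
S(y) = -7 + y
T(k, B) = B (T(k, B) = (0*k)*B + B = 0*B + B = 0 + B = B)
(T(S(0), 1)³ + 11)² = (1³ + 11)² = (1 + 11)² = 12² = 144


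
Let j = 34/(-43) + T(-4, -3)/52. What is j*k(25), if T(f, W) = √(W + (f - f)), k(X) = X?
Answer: -850/43 + 25*I*√3/52 ≈ -19.767 + 0.83272*I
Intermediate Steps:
T(f, W) = √W (T(f, W) = √(W + 0) = √W)
j = -34/43 + I*√3/52 (j = 34/(-43) + √(-3)/52 = 34*(-1/43) + (I*√3)*(1/52) = -34/43 + I*√3/52 ≈ -0.7907 + 0.033309*I)
j*k(25) = (-34/43 + I*√3/52)*25 = -850/43 + 25*I*√3/52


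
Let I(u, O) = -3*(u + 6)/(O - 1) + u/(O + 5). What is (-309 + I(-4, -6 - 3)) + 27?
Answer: -1402/5 ≈ -280.40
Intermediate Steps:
I(u, O) = u/(5 + O) - 3*(6 + u)/(-1 + O) (I(u, O) = -3*(6 + u)/(-1 + O) + u/(5 + O) = u/(5 + O) - 3*(6 + u)/(-1 + O))
(-309 + I(-4, -6 - 3)) + 27 = (-309 + 2*(-45 - 9*(-6 - 3) - 8*(-4) - 1*(-6 - 3)*(-4))/(-5 + (-6 - 3)² + 4*(-6 - 3))) + 27 = (-309 + 2*(-45 - 9*(-9) + 32 - 1*(-9)*(-4))/(-5 + (-9)² + 4*(-9))) + 27 = (-309 + 2*(-45 + 81 + 32 - 36)/(-5 + 81 - 36)) + 27 = (-309 + 2*32/40) + 27 = (-309 + 2*(1/40)*32) + 27 = (-309 + 8/5) + 27 = -1537/5 + 27 = -1402/5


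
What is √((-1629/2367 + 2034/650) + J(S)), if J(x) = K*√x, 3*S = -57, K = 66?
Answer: √(713360674 + 19287775650*I*√19)/17095 ≈ 12.044 + 11.943*I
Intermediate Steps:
S = -19 (S = (⅓)*(-57) = -19)
J(x) = 66*√x
√((-1629/2367 + 2034/650) + J(S)) = √((-1629/2367 + 2034/650) + 66*√(-19)) = √((-1629*1/2367 + 2034*(1/650)) + 66*(I*√19)) = √((-181/263 + 1017/325) + 66*I*√19) = √(208646/85475 + 66*I*√19)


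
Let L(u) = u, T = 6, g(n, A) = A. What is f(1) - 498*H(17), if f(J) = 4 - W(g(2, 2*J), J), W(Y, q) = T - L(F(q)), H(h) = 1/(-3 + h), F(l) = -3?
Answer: -284/7 ≈ -40.571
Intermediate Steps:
W(Y, q) = 9 (W(Y, q) = 6 - 1*(-3) = 6 + 3 = 9)
f(J) = -5 (f(J) = 4 - 1*9 = 4 - 9 = -5)
f(1) - 498*H(17) = -5 - 498/(-3 + 17) = -5 - 498/14 = -5 - 498*1/14 = -5 - 249/7 = -284/7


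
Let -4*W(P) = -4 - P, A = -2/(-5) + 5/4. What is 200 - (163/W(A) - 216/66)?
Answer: 109228/1243 ≈ 87.875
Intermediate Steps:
A = 33/20 (A = -2*(-1/5) + 5*(1/4) = 2/5 + 5/4 = 33/20 ≈ 1.6500)
W(P) = 1 + P/4 (W(P) = -(-4 - P)/4 = 1 + P/4)
200 - (163/W(A) - 216/66) = 200 - (163/(1 + (1/4)*(33/20)) - 216/66) = 200 - (163/(1 + 33/80) - 216*1/66) = 200 - (163/(113/80) - 36/11) = 200 - (163*(80/113) - 36/11) = 200 - (13040/113 - 36/11) = 200 - 1*139372/1243 = 200 - 139372/1243 = 109228/1243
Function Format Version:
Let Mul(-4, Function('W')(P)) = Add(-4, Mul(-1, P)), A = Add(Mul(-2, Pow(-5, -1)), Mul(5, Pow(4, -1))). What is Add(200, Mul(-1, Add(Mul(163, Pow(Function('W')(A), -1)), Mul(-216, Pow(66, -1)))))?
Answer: Rational(109228, 1243) ≈ 87.875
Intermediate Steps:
A = Rational(33, 20) (A = Add(Mul(-2, Rational(-1, 5)), Mul(5, Rational(1, 4))) = Add(Rational(2, 5), Rational(5, 4)) = Rational(33, 20) ≈ 1.6500)
Function('W')(P) = Add(1, Mul(Rational(1, 4), P)) (Function('W')(P) = Mul(Rational(-1, 4), Add(-4, Mul(-1, P))) = Add(1, Mul(Rational(1, 4), P)))
Add(200, Mul(-1, Add(Mul(163, Pow(Function('W')(A), -1)), Mul(-216, Pow(66, -1))))) = Add(200, Mul(-1, Add(Mul(163, Pow(Add(1, Mul(Rational(1, 4), Rational(33, 20))), -1)), Mul(-216, Pow(66, -1))))) = Add(200, Mul(-1, Add(Mul(163, Pow(Add(1, Rational(33, 80)), -1)), Mul(-216, Rational(1, 66))))) = Add(200, Mul(-1, Add(Mul(163, Pow(Rational(113, 80), -1)), Rational(-36, 11)))) = Add(200, Mul(-1, Add(Mul(163, Rational(80, 113)), Rational(-36, 11)))) = Add(200, Mul(-1, Add(Rational(13040, 113), Rational(-36, 11)))) = Add(200, Mul(-1, Rational(139372, 1243))) = Add(200, Rational(-139372, 1243)) = Rational(109228, 1243)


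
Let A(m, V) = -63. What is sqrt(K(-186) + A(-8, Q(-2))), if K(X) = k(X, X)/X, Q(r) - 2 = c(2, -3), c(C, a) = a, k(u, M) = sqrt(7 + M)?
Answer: sqrt(-2179548 - 186*I*sqrt(179))/186 ≈ 0.0045312 - 7.9373*I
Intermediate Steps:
Q(r) = -1 (Q(r) = 2 - 3 = -1)
K(X) = sqrt(7 + X)/X
sqrt(K(-186) + A(-8, Q(-2))) = sqrt(sqrt(7 - 186)/(-186) - 63) = sqrt(-I*sqrt(179)/186 - 63) = sqrt(-63 - I*sqrt(179)/186)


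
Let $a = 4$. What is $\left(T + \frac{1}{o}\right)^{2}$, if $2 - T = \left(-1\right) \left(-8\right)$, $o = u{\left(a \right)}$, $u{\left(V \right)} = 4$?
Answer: $\frac{529}{16} \approx 33.063$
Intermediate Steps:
$o = 4$
$T = -6$ ($T = 2 - \left(-1\right) \left(-8\right) = 2 - 8 = -6$)
$\left(T + \frac{1}{o}\right)^{2} = \left(-6 + \frac{1}{4}\right)^{2} = \left(- \frac{23}{4}\right)^{2} = \frac{529}{16}$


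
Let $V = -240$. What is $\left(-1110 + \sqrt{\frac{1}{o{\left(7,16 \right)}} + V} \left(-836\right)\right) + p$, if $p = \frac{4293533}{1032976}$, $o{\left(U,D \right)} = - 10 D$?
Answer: $- \frac{1142309827}{1032976} - \frac{209 i \sqrt{384010}}{10} \approx -1105.8 - 12951.0 i$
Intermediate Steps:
$p = \frac{4293533}{1032976}$ ($p = 4293533 \cdot \frac{1}{1032976} = \frac{4293533}{1032976} \approx 4.1565$)
$\left(-1110 + \sqrt{\frac{1}{o{\left(7,16 \right)}} + V} \left(-836\right)\right) + p = \left(-1110 + \sqrt{\frac{1}{\left(-10\right) 16} - 240} \left(-836\right)\right) + \frac{4293533}{1032976} = \left(-1110 + \sqrt{\frac{1}{-160} - 240} \left(-836\right)\right) + \frac{4293533}{1032976} = \left(-1110 + \sqrt{- \frac{1}{160} - 240} \left(-836\right)\right) + \frac{4293533}{1032976} = \left(-1110 + \sqrt{- \frac{38401}{160}} \left(-836\right)\right) + \frac{4293533}{1032976} = \left(-1110 + \frac{i \sqrt{384010}}{40} \left(-836\right)\right) + \frac{4293533}{1032976} = \left(-1110 - \frac{209 i \sqrt{384010}}{10}\right) + \frac{4293533}{1032976} = - \frac{1142309827}{1032976} - \frac{209 i \sqrt{384010}}{10}$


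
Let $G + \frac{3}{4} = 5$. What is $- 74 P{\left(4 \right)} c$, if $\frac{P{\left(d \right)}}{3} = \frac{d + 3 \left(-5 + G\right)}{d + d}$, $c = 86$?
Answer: $- \frac{33411}{8} \approx -4176.4$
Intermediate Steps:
$G = \frac{17}{4}$ ($G = - \frac{3}{4} + 5 = \frac{17}{4} \approx 4.25$)
$P{\left(d \right)} = \frac{3 \left(- \frac{9}{4} + d\right)}{2 d}$ ($P{\left(d \right)} = 3 \frac{d + 3 \left(-5 + \frac{17}{4}\right)}{d + d} = 3 \frac{d + 3 \left(- \frac{3}{4}\right)}{2 d} = 3 \left(d - \frac{9}{4}\right) \frac{1}{2 d} = 3 \left(- \frac{9}{4} + d\right) \frac{1}{2 d} = 3 \frac{- \frac{9}{4} + d}{2 d} = \frac{3 \left(- \frac{9}{4} + d\right)}{2 d}$)
$- 74 P{\left(4 \right)} c = - 74 \frac{3 \left(-9 + 4 \cdot 4\right)}{8 \cdot 4} \cdot 86 = - 74 \cdot \frac{3}{8} \cdot \frac{1}{4} \left(-9 + 16\right) 86 = - 74 \cdot \frac{3}{8} \cdot \frac{1}{4} \cdot 7 \cdot 86 = \left(-74\right) \frac{21}{32} \cdot 86 = \left(- \frac{777}{16}\right) 86 = - \frac{33411}{8}$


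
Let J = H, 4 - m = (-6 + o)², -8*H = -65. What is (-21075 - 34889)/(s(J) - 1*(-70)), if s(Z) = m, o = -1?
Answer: -55964/25 ≈ -2238.6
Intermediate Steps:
H = 65/8 (H = -⅛*(-65) = 65/8 ≈ 8.1250)
m = -45 (m = 4 - (-6 - 1)² = 4 - 1*(-7)² = 4 - 1*49 = 4 - 49 = -45)
J = 65/8 ≈ 8.1250
s(Z) = -45
(-21075 - 34889)/(s(J) - 1*(-70)) = (-21075 - 34889)/(-45 - 1*(-70)) = -55964/(-45 + 70) = -55964/25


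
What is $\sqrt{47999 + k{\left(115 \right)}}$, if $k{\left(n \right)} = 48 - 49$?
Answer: $\sqrt{47998} \approx 219.08$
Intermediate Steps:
$k{\left(n \right)} = -1$ ($k{\left(n \right)} = 48 - 49 = -1$)
$\sqrt{47999 + k{\left(115 \right)}} = \sqrt{47999 - 1} = \sqrt{47998}$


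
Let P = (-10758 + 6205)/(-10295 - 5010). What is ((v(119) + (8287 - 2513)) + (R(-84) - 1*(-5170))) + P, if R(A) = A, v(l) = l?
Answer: 168038148/15305 ≈ 10979.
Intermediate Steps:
P = 4553/15305 (P = -4553/(-15305) = -4553*(-1/15305) = 4553/15305 ≈ 0.29748)
((v(119) + (8287 - 2513)) + (R(-84) - 1*(-5170))) + P = ((119 + (8287 - 2513)) + (-84 - 1*(-5170))) + 4553/15305 = ((119 + 5774) + (-84 + 5170)) + 4553/15305 = (5893 + 5086) + 4553/15305 = 10979 + 4553/15305 = 168038148/15305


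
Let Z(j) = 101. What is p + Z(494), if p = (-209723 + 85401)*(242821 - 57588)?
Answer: -23028536925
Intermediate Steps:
p = -23028537026 (p = -124322*185233 = -23028537026)
p + Z(494) = -23028537026 + 101 = -23028536925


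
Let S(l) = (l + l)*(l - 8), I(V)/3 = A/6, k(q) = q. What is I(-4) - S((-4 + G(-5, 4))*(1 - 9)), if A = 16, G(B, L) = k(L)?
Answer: 8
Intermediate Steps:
G(B, L) = L
I(V) = 8 (I(V) = 3*(16/6) = 3*(16*(⅙)) = 3*(8/3) = 8)
S(l) = 2*l*(-8 + l) (S(l) = (2*l)*(-8 + l) = 2*l*(-8 + l))
I(-4) - S((-4 + G(-5, 4))*(1 - 9)) = 8 - 2*(-4 + 4)*(1 - 9)*(-8 + (-4 + 4)*(1 - 9)) = 8 - 2*0*(-8)*(-8 + 0*(-8)) = 8 - 2*0*(-8 + 0) = 8 - 2*0*(-8) = 8 - 1*0 = 8 + 0 = 8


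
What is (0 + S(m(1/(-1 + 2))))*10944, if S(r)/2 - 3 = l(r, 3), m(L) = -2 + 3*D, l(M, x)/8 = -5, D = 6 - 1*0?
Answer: -809856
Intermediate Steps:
D = 6 (D = 6 + 0 = 6)
l(M, x) = -40 (l(M, x) = 8*(-5) = -40)
m(L) = 16 (m(L) = -2 + 3*6 = -2 + 18 = 16)
S(r) = -74 (S(r) = 6 + 2*(-40) = 6 - 80 = -74)
(0 + S(m(1/(-1 + 2))))*10944 = (0 - 74)*10944 = -74*10944 = -809856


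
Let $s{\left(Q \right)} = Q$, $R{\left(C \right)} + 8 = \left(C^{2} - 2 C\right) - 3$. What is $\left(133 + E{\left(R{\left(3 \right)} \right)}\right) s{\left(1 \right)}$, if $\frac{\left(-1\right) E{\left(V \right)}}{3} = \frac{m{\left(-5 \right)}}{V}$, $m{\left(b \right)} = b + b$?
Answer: $\frac{517}{4} \approx 129.25$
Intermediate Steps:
$m{\left(b \right)} = 2 b$
$R{\left(C \right)} = -11 + C^{2} - 2 C$ ($R{\left(C \right)} = -8 - \left(3 - C^{2} + 2 C\right) = -11 + C^{2} - 2 C$)
$E{\left(V \right)} = \frac{30}{V}$ ($E{\left(V \right)} = - 3 \frac{2 \left(-5\right)}{V} = - 3 \left(- \frac{10}{V}\right) = \frac{30}{V}$)
$\left(133 + E{\left(R{\left(3 \right)} \right)}\right) s{\left(1 \right)} = \left(133 + \frac{30}{-11 + 3^{2} - 6}\right) 1 = \left(133 + \frac{30}{-11 + 9 - 6}\right) 1 = \left(133 + \frac{30}{-8}\right) 1 = \left(133 + 30 \left(- \frac{1}{8}\right)\right) 1 = \left(133 - \frac{15}{4}\right) 1 = \frac{517}{4} \cdot 1 = \frac{517}{4}$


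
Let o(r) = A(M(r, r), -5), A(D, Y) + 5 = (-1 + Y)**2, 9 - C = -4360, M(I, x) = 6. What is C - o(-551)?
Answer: 4338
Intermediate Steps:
C = 4369 (C = 9 - 1*(-4360) = 9 + 4360 = 4369)
A(D, Y) = -5 + (-1 + Y)**2
o(r) = 31 (o(r) = -5 + (-1 - 5)**2 = -5 + (-6)**2 = -5 + 36 = 31)
C - o(-551) = 4369 - 1*31 = 4369 - 31 = 4338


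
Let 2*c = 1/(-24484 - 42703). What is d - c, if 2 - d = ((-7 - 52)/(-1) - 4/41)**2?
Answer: -783247635081/225882694 ≈ -3467.5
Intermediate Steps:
d = -5828863/1681 (d = 2 - ((-7 - 52)/(-1) - 4/41)**2 = 2 - (-59*(-1) - 4*1/41)**2 = 2 - (59 - 4/41)**2 = 2 - (2415/41)**2 = 2 - 1*5832225/1681 = 2 - 5832225/1681 = -5828863/1681 ≈ -3467.5)
c = -1/134374 (c = 1/(2*(-24484 - 42703)) = (1/2)/(-67187) = (1/2)*(-1/67187) = -1/134374 ≈ -7.4419e-6)
d - c = -5828863/1681 - 1*(-1/134374) = -5828863/1681 + 1/134374 = -783247635081/225882694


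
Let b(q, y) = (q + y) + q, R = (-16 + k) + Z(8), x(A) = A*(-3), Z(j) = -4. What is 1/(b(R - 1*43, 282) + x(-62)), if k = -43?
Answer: 1/256 ≈ 0.0039063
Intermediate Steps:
x(A) = -3*A
R = -63 (R = (-16 - 43) - 4 = -59 - 4 = -63)
b(q, y) = y + 2*q
1/(b(R - 1*43, 282) + x(-62)) = 1/((282 + 2*(-63 - 1*43)) - 3*(-62)) = 1/((282 + 2*(-63 - 43)) + 186) = 1/((282 + 2*(-106)) + 186) = 1/((282 - 212) + 186) = 1/(70 + 186) = 1/256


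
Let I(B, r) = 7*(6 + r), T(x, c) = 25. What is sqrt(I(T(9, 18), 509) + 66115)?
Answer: 2*sqrt(17430) ≈ 264.05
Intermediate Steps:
I(B, r) = 42 + 7*r
sqrt(I(T(9, 18), 509) + 66115) = sqrt((42 + 7*509) + 66115) = sqrt((42 + 3563) + 66115) = sqrt(3605 + 66115) = sqrt(69720) = 2*sqrt(17430)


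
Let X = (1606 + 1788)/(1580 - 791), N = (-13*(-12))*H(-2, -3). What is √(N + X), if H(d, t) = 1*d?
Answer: I*√191548686/789 ≈ 17.541*I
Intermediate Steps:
H(d, t) = d
N = -312 (N = -13*(-12)*(-2) = 156*(-2) = -312)
X = 3394/789 ≈ 4.3017
√(N + X) = √(-312 + 3394/789) = √(-242774/789) = I*√191548686/789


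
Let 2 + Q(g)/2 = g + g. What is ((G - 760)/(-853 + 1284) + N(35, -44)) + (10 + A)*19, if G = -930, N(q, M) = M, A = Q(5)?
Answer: 192260/431 ≈ 446.08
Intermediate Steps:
Q(g) = -4 + 4*g (Q(g) = -4 + 2*(g + g) = -4 + 2*(2*g) = -4 + 4*g)
A = 16 (A = -4 + 4*5 = -4 + 20 = 16)
((G - 760)/(-853 + 1284) + N(35, -44)) + (10 + A)*19 = ((-930 - 760)/(-853 + 1284) - 44) + (10 + 16)*19 = (-1690/431 - 44) + 26*19 = (-1690*1/431 - 44) + 494 = (-1690/431 - 44) + 494 = -20654/431 + 494 = 192260/431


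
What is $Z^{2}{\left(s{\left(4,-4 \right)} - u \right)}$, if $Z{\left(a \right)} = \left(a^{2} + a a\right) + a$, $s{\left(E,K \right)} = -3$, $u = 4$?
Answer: $8281$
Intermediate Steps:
$Z{\left(a \right)} = a + 2 a^{2}$ ($Z{\left(a \right)} = \left(a^{2} + a^{2}\right) + a = 2 a^{2} + a = a + 2 a^{2}$)
$Z^{2}{\left(s{\left(4,-4 \right)} - u \right)} = \left(\left(-3 - 4\right) \left(1 + 2 \left(-3 - 4\right)\right)\right)^{2} = \left(- 7 \left(1 + 2 \left(-7\right)\right)\right)^{2} = \left(- 7 \left(1 - 14\right)\right)^{2} = \left(\left(-7\right) \left(-13\right)\right)^{2} = 91^{2} = 8281$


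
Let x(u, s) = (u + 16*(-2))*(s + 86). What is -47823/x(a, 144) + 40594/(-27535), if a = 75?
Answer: -343656193/54464230 ≈ -6.3098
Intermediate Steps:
x(u, s) = (-32 + u)*(86 + s) (x(u, s) = (u - 32)*(86 + s) = (-32 + u)*(86 + s))
-47823/x(a, 144) + 40594/(-27535) = -47823/(-2752 - 32*144 + 86*75 + 144*75) + 40594/(-27535) = -47823/(-2752 - 4608 + 6450 + 10800) + 40594*(-1/27535) = -47823/9890 - 40594/27535 = -343656193/54464230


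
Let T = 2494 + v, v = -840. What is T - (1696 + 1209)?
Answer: -1251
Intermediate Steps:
T = 1654 (T = 2494 - 840 = 1654)
T - (1696 + 1209) = 1654 - (1696 + 1209) = 1654 - 1*2905 = 1654 - 2905 = -1251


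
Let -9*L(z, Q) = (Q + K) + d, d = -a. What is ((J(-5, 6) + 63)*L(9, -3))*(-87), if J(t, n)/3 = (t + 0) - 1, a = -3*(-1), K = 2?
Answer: -1740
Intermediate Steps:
a = 3
d = -3 (d = -1*3 = -3)
J(t, n) = -3 + 3*t (J(t, n) = 3*((t + 0) - 1) = 3*(t - 1) = 3*(-1 + t) = -3 + 3*t)
L(z, Q) = 1/9 - Q/9 (L(z, Q) = -((Q + 2) - 3)/9 = -((2 + Q) - 3)/9 = -(-1 + Q)/9 = 1/9 - Q/9)
((J(-5, 6) + 63)*L(9, -3))*(-87) = (((-3 + 3*(-5)) + 63)*(1/9 - 1/9*(-3)))*(-87) = (((-3 - 15) + 63)*(1/9 + 1/3))*(-87) = ((-18 + 63)*(4/9))*(-87) = (45*(4/9))*(-87) = 20*(-87) = -1740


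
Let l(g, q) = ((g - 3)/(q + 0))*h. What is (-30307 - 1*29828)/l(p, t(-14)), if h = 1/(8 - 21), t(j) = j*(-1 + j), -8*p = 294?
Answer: -218891400/53 ≈ -4.1300e+6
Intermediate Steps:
p = -147/4 (p = -⅛*294 = -147/4 ≈ -36.750)
h = -1/13 (h = 1/(-13) = -1/13 ≈ -0.076923)
l(g, q) = -(-3 + g)/(13*q) (l(g, q) = ((g - 3)/(q + 0))*(-1/13) = ((-3 + g)/q)*(-1/13) = -(-3 + g)/(13*q))
(-30307 - 1*29828)/l(p, t(-14)) = (-30307 - 1*29828)/(((3 - 1*(-147/4))/(13*((-14*(-1 - 14)))))) = (-30307 - 29828)/(((3 + 147/4)/(13*((-14*(-15)))))) = -60135/((1/13)*(159/4)/210) = -60135/((1/13)*(1/210)*(159/4)) = -60135/53/3640 = -60135*3640/53 = -218891400/53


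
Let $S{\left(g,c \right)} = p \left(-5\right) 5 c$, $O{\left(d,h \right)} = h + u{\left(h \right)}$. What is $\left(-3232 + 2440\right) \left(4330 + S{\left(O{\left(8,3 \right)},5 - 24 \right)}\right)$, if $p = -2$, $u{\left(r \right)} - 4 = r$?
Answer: $-2676960$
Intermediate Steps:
$u{\left(r \right)} = 4 + r$
$O{\left(d,h \right)} = 4 + 2 h$ ($O{\left(d,h \right)} = h + \left(4 + h\right) = 4 + 2 h$)
$S{\left(g,c \right)} = 50 c$ ($S{\left(g,c \right)} = \left(-2\right) \left(-5\right) 5 c = 10 \cdot 5 c = 50 c$)
$\left(-3232 + 2440\right) \left(4330 + S{\left(O{\left(8,3 \right)},5 - 24 \right)}\right) = \left(-3232 + 2440\right) \left(4330 + 50 \left(5 - 24\right)\right) = - 792 \left(4330 + 50 \left(5 - 24\right)\right) = - 792 \left(4330 + 50 \left(-19\right)\right) = - 792 \left(4330 - 950\right) = \left(-792\right) 3380 = -2676960$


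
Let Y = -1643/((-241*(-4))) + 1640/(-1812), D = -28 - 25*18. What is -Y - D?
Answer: 209878295/436692 ≈ 480.61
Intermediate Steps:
D = -478 (D = -28 - 450 = -478)
Y = -1139519/436692 (Y = -1643/964 + 1640*(-1/1812) = -1643*1/964 - 410/453 = -1643/964 - 410/453 = -1139519/436692 ≈ -2.6094)
-Y - D = -1*(-1139519/436692) - 1*(-478) = 1139519/436692 + 478 = 209878295/436692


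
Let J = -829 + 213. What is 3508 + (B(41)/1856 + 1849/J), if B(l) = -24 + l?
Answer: 500907637/142912 ≈ 3505.0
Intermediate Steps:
J = -616
3508 + (B(41)/1856 + 1849/J) = 3508 + ((-24 + 41)/1856 + 1849/(-616)) = 3508 + (17*(1/1856) + 1849*(-1/616)) = 3508 + (17/1856 - 1849/616) = 3508 - 427659/142912 = 500907637/142912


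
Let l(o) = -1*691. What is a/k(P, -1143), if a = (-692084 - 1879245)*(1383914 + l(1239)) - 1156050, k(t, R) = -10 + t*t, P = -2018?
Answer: -3556722569417/4072314 ≈ -8.7339e+5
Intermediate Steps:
l(o) = -691
k(t, R) = -10 + t**2
a = -3556722569417 (a = (-692084 - 1879245)*(1383914 - 691) - 1156050 = -2571329*1383223 - 1156050 = -3556721413367 - 1156050 = -3556722569417)
a/k(P, -1143) = -3556722569417/(-10 + (-2018)**2) = -3556722569417/(-10 + 4072324) = -3556722569417/4072314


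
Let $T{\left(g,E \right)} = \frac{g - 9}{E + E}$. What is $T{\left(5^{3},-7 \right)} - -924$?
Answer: $\frac{6410}{7} \approx 915.71$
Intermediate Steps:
$T{\left(g,E \right)} = \frac{-9 + g}{2 E}$
$T{\left(5^{3},-7 \right)} - -924 = \frac{-9 + 5^{3}}{2 \left(-7\right)} - -924 = \frac{1}{2} \left(- \frac{1}{7}\right) \left(-9 + 125\right) + 924 = \frac{1}{2} \left(- \frac{1}{7}\right) 116 + 924 = - \frac{58}{7} + 924 = \frac{6410}{7}$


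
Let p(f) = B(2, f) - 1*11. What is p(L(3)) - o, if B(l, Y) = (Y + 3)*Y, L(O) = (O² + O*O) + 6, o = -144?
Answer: 781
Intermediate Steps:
L(O) = 6 + 2*O² (L(O) = (O² + O²) + 6 = 2*O² + 6 = 6 + 2*O²)
B(l, Y) = Y*(3 + Y) (B(l, Y) = (3 + Y)*Y = Y*(3 + Y))
p(f) = -11 + f*(3 + f) (p(f) = f*(3 + f) - 1*11 = f*(3 + f) - 11 = -11 + f*(3 + f))
p(L(3)) - o = (-11 + (6 + 2*3²)*(3 + (6 + 2*3²))) - 1*(-144) = (-11 + (6 + 2*9)*(3 + (6 + 2*9))) + 144 = (-11 + (6 + 18)*(3 + (6 + 18))) + 144 = (-11 + 24*(3 + 24)) + 144 = (-11 + 24*27) + 144 = (-11 + 648) + 144 = 637 + 144 = 781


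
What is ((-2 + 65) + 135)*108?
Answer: 21384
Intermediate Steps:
((-2 + 65) + 135)*108 = (63 + 135)*108 = 198*108 = 21384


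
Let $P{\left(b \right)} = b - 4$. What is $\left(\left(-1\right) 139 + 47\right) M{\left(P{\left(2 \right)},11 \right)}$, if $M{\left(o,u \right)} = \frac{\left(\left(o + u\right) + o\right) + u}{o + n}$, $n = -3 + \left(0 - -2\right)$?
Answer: $552$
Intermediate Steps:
$P{\left(b \right)} = -4 + b$
$n = -1$ ($n = -3 + \left(0 + 2\right) = -3 + 2 = -1$)
$M{\left(o,u \right)} = \frac{2 o + 2 u}{-1 + o}$ ($M{\left(o,u \right)} = \frac{\left(\left(o + u\right) + o\right) + u}{o - 1} = \frac{\left(u + 2 o\right) + u}{-1 + o} = \frac{2 o + 2 u}{-1 + o}$)
$\left(\left(-1\right) 139 + 47\right) M{\left(P{\left(2 \right)},11 \right)} = \left(\left(-1\right) 139 + 47\right) \frac{2 \left(\left(-4 + 2\right) + 11\right)}{-1 + \left(-4 + 2\right)} = \left(-139 + 47\right) \frac{2 \left(-2 + 11\right)}{-1 - 2} = - 92 \cdot 2 \frac{1}{-3} \cdot 9 = - 92 \cdot 2 \left(- \frac{1}{3}\right) 9 = \left(-92\right) \left(-6\right) = 552$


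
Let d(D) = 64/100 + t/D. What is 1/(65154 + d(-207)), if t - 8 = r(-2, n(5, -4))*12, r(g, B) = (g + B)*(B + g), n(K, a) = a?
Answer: 5175/337164262 ≈ 1.5349e-5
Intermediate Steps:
r(g, B) = (B + g)**2 (r(g, B) = (B + g)*(B + g) = (B + g)**2)
t = 440 (t = 8 + (-4 - 2)**2*12 = 8 + (-6)**2*12 = 8 + 36*12 = 8 + 432 = 440)
d(D) = 16/25 + 440/D (d(D) = 64/100 + 440/D = 64*(1/100) + 440/D = 16/25 + 440/D)
1/(65154 + d(-207)) = 1/(65154 + (16/25 + 440/(-207))) = 1/(65154 + (16/25 + 440*(-1/207))) = 1/(65154 + (16/25 - 440/207)) = 1/(65154 - 7688/5175) = 1/(337164262/5175) = 5175/337164262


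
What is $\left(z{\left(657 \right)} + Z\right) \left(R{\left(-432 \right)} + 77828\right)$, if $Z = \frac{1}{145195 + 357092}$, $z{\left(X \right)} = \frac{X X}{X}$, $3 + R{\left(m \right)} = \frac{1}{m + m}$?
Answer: $\frac{693426118951420}{13561749} \approx 5.1131 \cdot 10^{7}$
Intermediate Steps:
$R{\left(m \right)} = -3 + \frac{1}{2 m}$ ($R{\left(m \right)} = -3 + \frac{1}{m + m} = -3 + \frac{1}{2 m}$)
$z{\left(X \right)} = X$ ($z{\left(X \right)} = \frac{X^{2}}{X} = X$)
$Z = \frac{1}{502287} \approx 1.9909 \cdot 10^{-6}$
$\left(z{\left(657 \right)} + Z\right) \left(R{\left(-432 \right)} + 77828\right) = \left(657 + \frac{1}{502287}\right) \left(\left(-3 + \frac{1}{2 \left(-432\right)}\right) + 77828\right) = \frac{330002560 \left(\left(-3 + \frac{1}{2} \left(- \frac{1}{432}\right)\right) + 77828\right)}{502287} = \frac{330002560 \left(\left(-3 - \frac{1}{864}\right) + 77828\right)}{502287} = \frac{330002560 \left(- \frac{2593}{864} + 77828\right)}{502287} = \frac{330002560}{502287} \cdot \frac{67240799}{864} = \frac{693426118951420}{13561749}$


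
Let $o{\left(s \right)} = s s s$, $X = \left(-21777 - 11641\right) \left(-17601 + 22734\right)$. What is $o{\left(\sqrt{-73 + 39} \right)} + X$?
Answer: $-171534594 - 34 i \sqrt{34} \approx -1.7153 \cdot 10^{8} - 198.25 i$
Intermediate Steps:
$X = -171534594$ ($X = \left(-33418\right) 5133 = -171534594$)
$o{\left(s \right)} = s^{3}$ ($o{\left(s \right)} = s^{2} s = s^{3}$)
$o{\left(\sqrt{-73 + 39} \right)} + X = \left(\sqrt{-73 + 39}\right)^{3} - 171534594 = \left(\sqrt{-34}\right)^{3} - 171534594 = \left(i \sqrt{34}\right)^{3} - 171534594 = - 34 i \sqrt{34} - 171534594 = -171534594 - 34 i \sqrt{34}$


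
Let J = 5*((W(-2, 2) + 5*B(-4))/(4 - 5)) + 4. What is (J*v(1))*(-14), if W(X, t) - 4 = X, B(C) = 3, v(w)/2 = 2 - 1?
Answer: 2268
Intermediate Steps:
v(w) = 2 (v(w) = 2*(2 - 1) = 2*1 = 2)
W(X, t) = 4 + X
J = -81 (J = 5*(((4 - 2) + 5*3)/(4 - 5)) + 4 = 5*((2 + 15)/(-1)) + 4 = 5*(17*(-1)) + 4 = 5*(-17) + 4 = -85 + 4 = -81)
(J*v(1))*(-14) = -81*2*(-14) = -162*(-14) = 2268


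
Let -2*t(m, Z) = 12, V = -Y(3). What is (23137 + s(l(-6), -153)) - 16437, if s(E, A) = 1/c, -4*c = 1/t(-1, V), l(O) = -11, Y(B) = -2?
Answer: 6724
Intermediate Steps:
V = 2 (V = -1*(-2) = 2)
t(m, Z) = -6 (t(m, Z) = -1/2*12 = -6)
c = 1/24 (c = -1/4/(-6) = -1/4*(-1/6) = 1/24 ≈ 0.041667)
s(E, A) = 24 (s(E, A) = 1/(1/24) = 24)
(23137 + s(l(-6), -153)) - 16437 = (23137 + 24) - 16437 = 23161 - 16437 = 6724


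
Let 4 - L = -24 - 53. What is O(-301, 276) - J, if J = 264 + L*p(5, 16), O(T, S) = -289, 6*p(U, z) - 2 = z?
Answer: -796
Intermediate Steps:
p(U, z) = 1/3 + z/6
L = 81 (L = 4 - (-24 - 53) = 4 - 1*(-77) = 4 + 77 = 81)
J = 507 (J = 264 + 81*(1/3 + (1/6)*16) = 264 + 81*(1/3 + 8/3) = 264 + 81*3 = 264 + 243 = 507)
O(-301, 276) - J = -289 - 1*507 = -289 - 507 = -796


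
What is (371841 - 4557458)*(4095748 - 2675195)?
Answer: -5945890786201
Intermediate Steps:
(371841 - 4557458)*(4095748 - 2675195) = -4185617*1420553 = -5945890786201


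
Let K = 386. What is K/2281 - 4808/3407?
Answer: -9651946/7771367 ≈ -1.2420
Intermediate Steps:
K/2281 - 4808/3407 = 386/2281 - 4808/3407 = -9651946/7771367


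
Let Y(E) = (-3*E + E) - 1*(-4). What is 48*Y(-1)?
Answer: 288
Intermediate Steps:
Y(E) = 4 - 2*E (Y(E) = -2*E + 4 = 4 - 2*E)
48*Y(-1) = 48*(4 - 2*(-1)) = 48*(4 + 2) = 48*6 = 288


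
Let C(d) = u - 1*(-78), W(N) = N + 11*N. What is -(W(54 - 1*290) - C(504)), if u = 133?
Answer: 3043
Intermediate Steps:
W(N) = 12*N
C(d) = 211 (C(d) = 133 - 1*(-78) = 133 + 78 = 211)
-(W(54 - 1*290) - C(504)) = -(12*(54 - 1*290) - 1*211) = -(12*(54 - 290) - 211) = -(12*(-236) - 211) = -(-2832 - 211) = -1*(-3043) = 3043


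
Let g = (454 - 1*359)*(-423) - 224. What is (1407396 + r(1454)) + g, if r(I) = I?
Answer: 1368441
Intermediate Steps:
g = -40409 (g = (454 - 359)*(-423) - 224 = 95*(-423) - 224 = -40185 - 224 = -40409)
(1407396 + r(1454)) + g = (1407396 + 1454) - 40409 = 1408850 - 40409 = 1368441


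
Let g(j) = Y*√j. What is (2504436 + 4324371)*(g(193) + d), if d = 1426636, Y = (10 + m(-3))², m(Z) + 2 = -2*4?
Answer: 9742221903252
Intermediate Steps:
m(Z) = -10 (m(Z) = -2 - 2*4 = -2 - 8 = -10)
Y = 0 (Y = (10 - 10)² = 0² = 0)
g(j) = 0 (g(j) = 0*√j = 0)
(2504436 + 4324371)*(g(193) + d) = (2504436 + 4324371)*(0 + 1426636) = 6828807*1426636 = 9742221903252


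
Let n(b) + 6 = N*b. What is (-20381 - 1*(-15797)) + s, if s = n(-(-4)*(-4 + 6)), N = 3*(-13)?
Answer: -4902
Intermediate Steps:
N = -39
n(b) = -6 - 39*b
s = -318 (s = -6 - (-156)*(-(-4 + 6)) = -6 - (-156)*(-1*2) = -6 - (-156)*(-2) = -6 - 39*8 = -6 - 312 = -318)
(-20381 - 1*(-15797)) + s = (-20381 - 1*(-15797)) - 318 = (-20381 + 15797) - 318 = -4584 - 318 = -4902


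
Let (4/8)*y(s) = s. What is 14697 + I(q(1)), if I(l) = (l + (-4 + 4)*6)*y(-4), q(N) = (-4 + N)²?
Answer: 14625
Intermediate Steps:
y(s) = 2*s
I(l) = -8*l (I(l) = (l + (-4 + 4)*6)*(2*(-4)) = (l + 0*6)*(-8) = (l + 0)*(-8) = l*(-8) = -8*l)
14697 + I(q(1)) = 14697 - 8*(-4 + 1)² = 14697 - 8*(-3)² = 14697 - 8*9 = 14697 - 72 = 14625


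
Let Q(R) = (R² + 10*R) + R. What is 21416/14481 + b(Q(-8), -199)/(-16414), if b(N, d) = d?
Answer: 354403943/237691134 ≈ 1.4910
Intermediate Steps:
Q(R) = R² + 11*R
21416/14481 + b(Q(-8), -199)/(-16414) = 21416/14481 - 199/(-16414) = 21416*(1/14481) - 199*(-1/16414) = 21416/14481 + 199/16414 = 354403943/237691134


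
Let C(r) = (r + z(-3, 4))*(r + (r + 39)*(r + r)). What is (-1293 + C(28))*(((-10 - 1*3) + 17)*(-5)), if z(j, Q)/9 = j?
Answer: -49740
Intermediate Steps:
z(j, Q) = 9*j
C(r) = (-27 + r)*(r + 2*r*(39 + r)) (C(r) = (r + 9*(-3))*(r + (r + 39)*(r + r)) = (r - 27)*(r + (39 + r)*(2*r)) = (-27 + r)*(r + 2*r*(39 + r)))
(-1293 + C(28))*(((-10 - 1*3) + 17)*(-5)) = (-1293 + 28*(-2133 + 2*28² + 25*28))*(((-10 - 1*3) + 17)*(-5)) = (-1293 + 28*(-2133 + 2*784 + 700))*(((-10 - 3) + 17)*(-5)) = (-1293 + 28*(-2133 + 1568 + 700))*((-13 + 17)*(-5)) = (-1293 + 28*135)*(4*(-5)) = (-1293 + 3780)*(-20) = 2487*(-20) = -49740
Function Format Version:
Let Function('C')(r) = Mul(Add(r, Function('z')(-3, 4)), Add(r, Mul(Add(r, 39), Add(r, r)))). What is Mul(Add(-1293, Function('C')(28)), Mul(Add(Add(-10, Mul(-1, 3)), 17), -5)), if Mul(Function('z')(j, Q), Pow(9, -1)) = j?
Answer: -49740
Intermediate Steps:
Function('z')(j, Q) = Mul(9, j)
Function('C')(r) = Mul(Add(-27, r), Add(r, Mul(2, r, Add(39, r)))) (Function('C')(r) = Mul(Add(r, Mul(9, -3)), Add(r, Mul(Add(r, 39), Add(r, r)))) = Mul(Add(r, -27), Add(r, Mul(Add(39, r), Mul(2, r)))) = Mul(Add(-27, r), Add(r, Mul(2, r, Add(39, r)))))
Mul(Add(-1293, Function('C')(28)), Mul(Add(Add(-10, Mul(-1, 3)), 17), -5)) = Mul(Add(-1293, Mul(28, Add(-2133, Mul(2, Pow(28, 2)), Mul(25, 28)))), Mul(Add(Add(-10, Mul(-1, 3)), 17), -5)) = Mul(Add(-1293, Mul(28, Add(-2133, Mul(2, 784), 700))), Mul(Add(Add(-10, -3), 17), -5)) = Mul(Add(-1293, Mul(28, Add(-2133, 1568, 700))), Mul(Add(-13, 17), -5)) = Mul(Add(-1293, Mul(28, 135)), Mul(4, -5)) = Mul(Add(-1293, 3780), -20) = Mul(2487, -20) = -49740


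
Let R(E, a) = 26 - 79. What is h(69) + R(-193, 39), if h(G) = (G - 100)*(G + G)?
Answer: -4331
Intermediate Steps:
h(G) = 2*G*(-100 + G) (h(G) = (-100 + G)*(2*G) = 2*G*(-100 + G))
R(E, a) = -53
h(69) + R(-193, 39) = 2*69*(-100 + 69) - 53 = 2*69*(-31) - 53 = -4278 - 53 = -4331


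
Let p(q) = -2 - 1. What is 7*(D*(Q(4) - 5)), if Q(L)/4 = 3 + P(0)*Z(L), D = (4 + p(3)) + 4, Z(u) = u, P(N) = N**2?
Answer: 245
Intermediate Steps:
p(q) = -3
D = 5 (D = (4 - 3) + 4 = 1 + 4 = 5)
Q(L) = 12 (Q(L) = 4*(3 + 0**2*L) = 4*(3 + 0*L) = 4*(3 + 0) = 4*3 = 12)
7*(D*(Q(4) - 5)) = 7*(5*(12 - 5)) = 7*(5*7) = 7*35 = 245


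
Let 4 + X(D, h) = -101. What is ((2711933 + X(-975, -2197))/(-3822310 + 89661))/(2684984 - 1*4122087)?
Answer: 2711828/5364201075847 ≈ 5.0554e-7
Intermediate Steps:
X(D, h) = -105 (X(D, h) = -4 - 101 = -105)
((2711933 + X(-975, -2197))/(-3822310 + 89661))/(2684984 - 1*4122087) = ((2711933 - 105)/(-3822310 + 89661))/(2684984 - 1*4122087) = (2711828/(-3732649))/(2684984 - 4122087) = (2711828*(-1/3732649))/(-1437103) = -2711828/3732649*(-1/1437103) = 2711828/5364201075847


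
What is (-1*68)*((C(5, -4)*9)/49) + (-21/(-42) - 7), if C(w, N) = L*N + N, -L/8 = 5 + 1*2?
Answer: -269917/98 ≈ -2754.3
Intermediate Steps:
L = -56 (L = -8*(5 + 1*2) = -8*(5 + 2) = -8*7 = -56)
C(w, N) = -55*N (C(w, N) = -56*N + N = -55*N)
(-1*68)*((C(5, -4)*9)/49) + (-21/(-42) - 7) = (-1*68)*((-55*(-4)*9)/49) + (-21/(-42) - 7) = -68*220*9/49 + (-21*(-1/42) - 7) = -134640/49 + (1/2 - 7) = -68*1980/49 - 13/2 = -134640/49 - 13/2 = -269917/98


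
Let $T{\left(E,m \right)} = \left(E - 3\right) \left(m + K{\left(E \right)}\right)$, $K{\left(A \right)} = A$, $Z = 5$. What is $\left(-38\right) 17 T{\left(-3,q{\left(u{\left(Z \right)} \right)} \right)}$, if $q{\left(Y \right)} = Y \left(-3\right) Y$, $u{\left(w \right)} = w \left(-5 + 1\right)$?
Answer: $-4662828$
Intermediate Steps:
$u{\left(w \right)} = - 4 w$ ($u{\left(w \right)} = w \left(-4\right) = - 4 w$)
$q{\left(Y \right)} = - 3 Y^{2}$ ($q{\left(Y \right)} = - 3 Y Y = - 3 Y^{2}$)
$T{\left(E,m \right)} = \left(-3 + E\right) \left(E + m\right)$ ($T{\left(E,m \right)} = \left(E - 3\right) \left(m + E\right) = \left(-3 + E\right) \left(E + m\right)$)
$\left(-38\right) 17 T{\left(-3,q{\left(u{\left(Z \right)} \right)} \right)} = \left(-38\right) 17 \left(\left(-3\right)^{2} - -9 - 3 \left(- 3 \left(\left(-4\right) 5\right)^{2}\right) - 3 \left(- 3 \left(\left(-4\right) 5\right)^{2}\right)\right) = - 646 \left(9 + 9 - 3 \left(- 3 \left(-20\right)^{2}\right) - 3 \left(- 3 \left(-20\right)^{2}\right)\right) = - 646 \left(9 + 9 - 3 \left(\left(-3\right) 400\right) - 3 \left(\left(-3\right) 400\right)\right) = - 646 \left(9 + 9 - -3600 - -3600\right) = - 646 \left(9 + 9 + 3600 + 3600\right) = \left(-646\right) 7218 = -4662828$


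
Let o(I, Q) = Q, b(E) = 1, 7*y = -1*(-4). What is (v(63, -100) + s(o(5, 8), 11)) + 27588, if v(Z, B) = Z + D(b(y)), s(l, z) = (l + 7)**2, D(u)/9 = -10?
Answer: 27786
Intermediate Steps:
y = 4/7 (y = (-1*(-4))/7 = (1/7)*4 = 4/7 ≈ 0.57143)
D(u) = -90 (D(u) = 9*(-10) = -90)
s(l, z) = (7 + l)**2
v(Z, B) = -90 + Z (v(Z, B) = Z - 90 = -90 + Z)
(v(63, -100) + s(o(5, 8), 11)) + 27588 = ((-90 + 63) + (7 + 8)**2) + 27588 = (-27 + 15**2) + 27588 = (-27 + 225) + 27588 = 198 + 27588 = 27786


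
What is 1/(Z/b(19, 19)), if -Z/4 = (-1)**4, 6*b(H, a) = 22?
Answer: -11/12 ≈ -0.91667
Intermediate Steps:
b(H, a) = 11/3 (b(H, a) = (1/6)*22 = 11/3)
Z = -4 (Z = -4*(-1)**4 = -4*1 = -4)
1/(Z/b(19, 19)) = 1/(-4/11/3) = 1/(-4*3/11) = 1/(-12/11) = -11/12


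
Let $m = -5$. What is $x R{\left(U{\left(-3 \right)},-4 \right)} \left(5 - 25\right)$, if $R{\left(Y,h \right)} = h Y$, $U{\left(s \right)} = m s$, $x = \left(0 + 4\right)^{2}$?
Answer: $19200$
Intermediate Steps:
$x = 16$ ($x = 4^{2} = 16$)
$U{\left(s \right)} = - 5 s$
$R{\left(Y,h \right)} = Y h$
$x R{\left(U{\left(-3 \right)},-4 \right)} \left(5 - 25\right) = 16 \left(-5\right) \left(-3\right) \left(-4\right) \left(5 - 25\right) = 16 \cdot 15 \left(-4\right) \left(5 - 25\right) = 16 \left(-60\right) \left(-20\right) = \left(-960\right) \left(-20\right) = 19200$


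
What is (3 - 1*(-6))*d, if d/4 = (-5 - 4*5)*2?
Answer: -1800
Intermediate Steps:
d = -200 (d = 4*((-5 - 4*5)*2) = 4*((-5 - 20)*2) = 4*(-25*2) = 4*(-50) = -200)
(3 - 1*(-6))*d = (3 - 1*(-6))*(-200) = (3 + 6)*(-200) = 9*(-200) = -1800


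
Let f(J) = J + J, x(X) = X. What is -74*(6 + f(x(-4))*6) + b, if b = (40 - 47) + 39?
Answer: 3140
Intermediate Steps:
b = 32 (b = -7 + 39 = 32)
f(J) = 2*J
-74*(6 + f(x(-4))*6) + b = -74*(6 + (2*(-4))*6) + 32 = -74*(6 - 8*6) + 32 = -74*(6 - 48) + 32 = -74*(-42) + 32 = 3108 + 32 = 3140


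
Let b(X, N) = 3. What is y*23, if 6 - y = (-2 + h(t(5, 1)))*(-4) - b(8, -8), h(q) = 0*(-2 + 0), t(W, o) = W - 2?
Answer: 23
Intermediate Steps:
t(W, o) = -2 + W
h(q) = 0 (h(q) = 0*(-2) = 0)
y = 1 (y = 6 - ((-2 + 0)*(-4) - 1*3) = 6 - (-2*(-4) - 3) = 6 - (8 - 3) = 6 - 1*5 = 6 - 5 = 1)
y*23 = 1*23 = 23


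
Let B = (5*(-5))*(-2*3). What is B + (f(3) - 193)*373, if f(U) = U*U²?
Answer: -61768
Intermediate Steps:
f(U) = U³
B = 150 (B = -25*(-6) = 150)
B + (f(3) - 193)*373 = 150 + (3³ - 193)*373 = 150 + (27 - 193)*373 = 150 - 166*373 = 150 - 61918 = -61768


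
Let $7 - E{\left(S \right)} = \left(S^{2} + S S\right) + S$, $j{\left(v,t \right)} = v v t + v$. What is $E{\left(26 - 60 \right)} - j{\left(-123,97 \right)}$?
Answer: $-1469661$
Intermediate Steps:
$j{\left(v,t \right)} = v + t v^{2}$ ($j{\left(v,t \right)} = v^{2} t + v = t v^{2} + v = v + t v^{2}$)
$E{\left(S \right)} = 7 - S - 2 S^{2}$ ($E{\left(S \right)} = 7 - \left(\left(S^{2} + S S\right) + S\right) = 7 - \left(\left(S^{2} + S^{2}\right) + S\right) = 7 - \left(2 S^{2} + S\right) = 7 - \left(S + 2 S^{2}\right) = 7 - S - 2 S^{2}$)
$E{\left(26 - 60 \right)} - j{\left(-123,97 \right)} = \left(7 - \left(26 - 60\right) - 2 \left(26 - 60\right)^{2}\right) - - 123 \left(1 + 97 \left(-123\right)\right) = \left(7 - -34 - 2 \left(-34\right)^{2}\right) - - 123 \left(1 - 11931\right) = \left(7 + 34 - 2312\right) - \left(-123\right) \left(-11930\right) = \left(7 + 34 - 2312\right) - 1467390 = -2271 - 1467390 = -1469661$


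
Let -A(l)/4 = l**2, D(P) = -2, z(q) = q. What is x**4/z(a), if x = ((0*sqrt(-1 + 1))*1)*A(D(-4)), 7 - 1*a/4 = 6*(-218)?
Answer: 0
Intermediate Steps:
a = 5260 (a = 28 - 24*(-218) = 28 - 4*(-1308) = 28 + 5232 = 5260)
A(l) = -4*l**2
x = 0 (x = ((0*sqrt(-1 + 1))*1)*(-4*(-2)**2) = ((0*sqrt(0))*1)*(-4*4) = ((0*0)*1)*(-16) = (0*1)*(-16) = 0*(-16) = 0)
x**4/z(a) = 0**4/5260 = 0*(1/5260) = 0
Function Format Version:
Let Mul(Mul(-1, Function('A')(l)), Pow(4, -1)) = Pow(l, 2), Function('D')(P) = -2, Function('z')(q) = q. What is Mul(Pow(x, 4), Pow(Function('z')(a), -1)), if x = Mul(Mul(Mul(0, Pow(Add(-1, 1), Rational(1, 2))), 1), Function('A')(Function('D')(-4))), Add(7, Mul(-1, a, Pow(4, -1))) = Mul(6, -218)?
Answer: 0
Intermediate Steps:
a = 5260 (a = Add(28, Mul(-4, Mul(6, -218))) = Add(28, Mul(-4, -1308)) = Add(28, 5232) = 5260)
Function('A')(l) = Mul(-4, Pow(l, 2))
x = 0 (x = Mul(Mul(Mul(0, Pow(Add(-1, 1), Rational(1, 2))), 1), Mul(-4, Pow(-2, 2))) = Mul(Mul(Mul(0, Pow(0, Rational(1, 2))), 1), Mul(-4, 4)) = Mul(Mul(Mul(0, 0), 1), -16) = Mul(Mul(0, 1), -16) = Mul(0, -16) = 0)
Mul(Pow(x, 4), Pow(Function('z')(a), -1)) = Mul(Pow(0, 4), Pow(5260, -1)) = Mul(0, Rational(1, 5260)) = 0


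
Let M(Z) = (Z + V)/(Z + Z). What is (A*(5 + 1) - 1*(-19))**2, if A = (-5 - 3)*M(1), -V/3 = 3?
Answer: 44521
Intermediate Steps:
V = -9 (V = -3*3 = -9)
M(Z) = (-9 + Z)/(2*Z) (M(Z) = (Z - 9)/(Z + Z) = (-9 + Z)/((2*Z)) = (-9 + Z)*(1/(2*Z)) = (-9 + Z)/(2*Z))
A = 32 (A = (-5 - 3)*((1/2)*(-9 + 1)/1) = -4*(-8) = -8*(-4) = 32)
(A*(5 + 1) - 1*(-19))**2 = (32*(5 + 1) - 1*(-19))**2 = (32*6 + 19)**2 = (192 + 19)**2 = 211**2 = 44521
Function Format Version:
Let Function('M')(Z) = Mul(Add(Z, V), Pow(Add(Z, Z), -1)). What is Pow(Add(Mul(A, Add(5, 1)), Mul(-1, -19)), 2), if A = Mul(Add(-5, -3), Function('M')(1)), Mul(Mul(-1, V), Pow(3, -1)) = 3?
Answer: 44521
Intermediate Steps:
V = -9 (V = Mul(-3, 3) = -9)
Function('M')(Z) = Mul(Rational(1, 2), Pow(Z, -1), Add(-9, Z)) (Function('M')(Z) = Mul(Add(Z, -9), Pow(Add(Z, Z), -1)) = Mul(Add(-9, Z), Pow(Mul(2, Z), -1)) = Mul(Add(-9, Z), Mul(Rational(1, 2), Pow(Z, -1))) = Mul(Rational(1, 2), Pow(Z, -1), Add(-9, Z)))
A = 32 (A = Mul(Add(-5, -3), Mul(Rational(1, 2), Pow(1, -1), Add(-9, 1))) = Mul(-8, Mul(Rational(1, 2), 1, -8)) = Mul(-8, -4) = 32)
Pow(Add(Mul(A, Add(5, 1)), Mul(-1, -19)), 2) = Pow(Add(Mul(32, Add(5, 1)), Mul(-1, -19)), 2) = Pow(Add(Mul(32, 6), 19), 2) = Pow(Add(192, 19), 2) = Pow(211, 2) = 44521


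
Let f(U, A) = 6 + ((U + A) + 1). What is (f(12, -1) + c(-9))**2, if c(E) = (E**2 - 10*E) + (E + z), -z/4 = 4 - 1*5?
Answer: 33856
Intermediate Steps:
z = 4 (z = -4*(4 - 1*5) = -4*(4 - 5) = -4*(-1) = 4)
c(E) = 4 + E**2 - 9*E (c(E) = (E**2 - 10*E) + (E + 4) = (E**2 - 10*E) + (4 + E) = 4 + E**2 - 9*E)
f(U, A) = 7 + A + U (f(U, A) = 6 + ((A + U) + 1) = 6 + (1 + A + U) = 7 + A + U)
(f(12, -1) + c(-9))**2 = ((7 - 1 + 12) + (4 + (-9)**2 - 9*(-9)))**2 = (18 + (4 + 81 + 81))**2 = (18 + 166)**2 = 184**2 = 33856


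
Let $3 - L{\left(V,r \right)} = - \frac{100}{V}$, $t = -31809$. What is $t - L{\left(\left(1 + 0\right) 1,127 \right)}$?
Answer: $-31912$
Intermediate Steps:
$L{\left(V,r \right)} = 3 + \frac{100}{V}$ ($L{\left(V,r \right)} = 3 - - \frac{100}{V} = 3 + \frac{100}{V}$)
$t - L{\left(\left(1 + 0\right) 1,127 \right)} = -31809 - \left(3 + \frac{100}{\left(1 + 0\right) 1}\right) = -31809 - \left(3 + \frac{100}{1 \cdot 1}\right) = -31809 - \left(3 + \frac{100}{1}\right) = -31809 - \left(3 + 100 \cdot 1\right) = -31809 - \left(3 + 100\right) = -31809 - 103 = -31912$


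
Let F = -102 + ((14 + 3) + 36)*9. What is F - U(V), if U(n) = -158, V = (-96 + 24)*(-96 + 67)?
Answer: 533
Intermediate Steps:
V = 2088 (V = -72*(-29) = 2088)
F = 375 (F = -102 + (17 + 36)*9 = -102 + 53*9 = -102 + 477 = 375)
F - U(V) = 375 - 1*(-158) = 375 + 158 = 533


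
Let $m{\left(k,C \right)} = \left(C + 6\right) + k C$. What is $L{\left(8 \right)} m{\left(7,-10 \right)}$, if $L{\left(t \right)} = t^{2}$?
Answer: $-4736$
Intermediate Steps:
$m{\left(k,C \right)} = 6 + C + C k$ ($m{\left(k,C \right)} = \left(6 + C\right) + C k = 6 + C + C k$)
$L{\left(8 \right)} m{\left(7,-10 \right)} = 8^{2} \left(6 - 10 - 70\right) = 64 \left(6 - 10 - 70\right) = 64 \left(-74\right) = -4736$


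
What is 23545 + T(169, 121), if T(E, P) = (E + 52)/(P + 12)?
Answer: 3131706/133 ≈ 23547.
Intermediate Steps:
T(E, P) = (52 + E)/(12 + P)
23545 + T(169, 121) = 23545 + (52 + 169)/(12 + 121) = 23545 + 221/133 = 3131706/133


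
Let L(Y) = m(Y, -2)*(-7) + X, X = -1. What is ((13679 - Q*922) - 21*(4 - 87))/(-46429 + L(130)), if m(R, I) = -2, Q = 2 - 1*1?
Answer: -3625/11604 ≈ -0.31239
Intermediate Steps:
Q = 1 (Q = 2 - 1 = 1)
L(Y) = 13 (L(Y) = -2*(-7) - 1 = 14 - 1 = 13)
((13679 - Q*922) - 21*(4 - 87))/(-46429 + L(130)) = ((13679 - 922) - 21*(4 - 87))/(-46429 + 13) = ((13679 - 1*922) - 21*(-83))/(-46416) = ((13679 - 922) + 1743)*(-1/46416) = (12757 + 1743)*(-1/46416) = 14500*(-1/46416) = -3625/11604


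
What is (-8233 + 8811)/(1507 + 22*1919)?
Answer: 578/43725 ≈ 0.013219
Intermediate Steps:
(-8233 + 8811)/(1507 + 22*1919) = 578/(1507 + 42218) = 578/43725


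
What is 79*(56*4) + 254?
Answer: 17950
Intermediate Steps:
79*(56*4) + 254 = 79*224 + 254 = 17696 + 254 = 17950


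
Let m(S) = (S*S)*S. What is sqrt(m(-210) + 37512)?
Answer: 24*I*sqrt(16013) ≈ 3037.0*I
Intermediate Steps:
m(S) = S**3 (m(S) = S**2*S = S**3)
sqrt(m(-210) + 37512) = sqrt((-210)**3 + 37512) = sqrt(-9261000 + 37512) = sqrt(-9223488) = 24*I*sqrt(16013)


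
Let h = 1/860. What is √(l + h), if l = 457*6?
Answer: √506996015/430 ≈ 52.364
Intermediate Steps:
h = 1/860 ≈ 0.0011628
l = 2742
√(l + h) = √(2742 + 1/860) = √(2358121/860) = √506996015/430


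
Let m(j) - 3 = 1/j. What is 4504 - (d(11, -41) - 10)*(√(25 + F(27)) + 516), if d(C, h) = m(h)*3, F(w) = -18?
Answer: 207368/41 + 44*√7/41 ≈ 5060.6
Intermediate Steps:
m(j) = 3 + 1/j
d(C, h) = 9 + 3/h (d(C, h) = (3 + 1/h)*3 = 9 + 3/h)
4504 - (d(11, -41) - 10)*(√(25 + F(27)) + 516) = 4504 - ((9 + 3/(-41)) - 10)*(√(25 - 18) + 516) = 4504 - ((9 + 3*(-1/41)) - 10)*(√7 + 516) = 4504 - ((9 - 3/41) - 10)*(516 + √7) = 4504 - (366/41 - 10)*(516 + √7) = 4504 - (-44)*(516 + √7)/41 = 4504 - (-22704/41 - 44*√7/41) = 4504 + (22704/41 + 44*√7/41) = 207368/41 + 44*√7/41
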